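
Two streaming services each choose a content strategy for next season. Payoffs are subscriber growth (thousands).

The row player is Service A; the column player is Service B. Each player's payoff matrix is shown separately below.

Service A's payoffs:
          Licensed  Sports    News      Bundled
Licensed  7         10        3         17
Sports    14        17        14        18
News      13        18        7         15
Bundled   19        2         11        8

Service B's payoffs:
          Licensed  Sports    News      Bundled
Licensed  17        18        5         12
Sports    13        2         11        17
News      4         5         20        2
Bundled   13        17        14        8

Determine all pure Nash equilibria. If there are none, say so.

Pure NE: (Sports, Bundled)

(Licensed, Licensed): Service A can switch to Sports (7 → 14). Not NE.
(Licensed, Sports): Service A can switch to Sports (10 → 17). Not NE.
(Licensed, News): Service A can switch to Sports (3 → 14). Not NE.
(Licensed, Bundled): Service A can switch to Sports (17 → 18). Not NE.
(Sports, Licensed): Service A can switch to Bundled (14 → 19). Not NE.
(Sports, Sports): Service A can switch to News (17 → 18). Not NE.
(Sports, News): Service B can switch to Licensed (11 → 13). Not NE.
(Sports, Bundled): Service A gets 18, best alternative 17; Service B gets 17, best alternative 13. No profitable deviation — NE.
(News, Licensed): Service A can switch to Sports (13 → 14). Not NE.
(News, Sports): Service B can switch to News (5 → 20). Not NE.
(News, News): Service A can switch to Sports (7 → 14). Not NE.
(News, Bundled): Service A can switch to Licensed (15 → 17). Not NE.
(Bundled, Licensed): Service B can switch to Sports (13 → 17). Not NE.
(The remaining 3 profiles each have a profitable deviation by the same check.)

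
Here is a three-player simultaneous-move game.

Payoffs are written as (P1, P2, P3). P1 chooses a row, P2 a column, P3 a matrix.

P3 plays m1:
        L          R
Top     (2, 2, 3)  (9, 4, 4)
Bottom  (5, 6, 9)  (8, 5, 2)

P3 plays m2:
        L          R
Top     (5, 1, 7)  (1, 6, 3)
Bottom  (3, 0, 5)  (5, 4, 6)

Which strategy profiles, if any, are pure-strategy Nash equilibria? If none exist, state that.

The pure Nash equilibria are (Top, R, m1) and (Bottom, L, m1) and (Bottom, R, m2).

For each strategy profile, look for a profitable unilateral deviation.
(Top, L, m1): P1 can switch to Bottom (2 → 5). Not NE.
(Top, L, m2): P2 can switch to R (1 → 6). Not NE.
(Top, R, m1): P1 gets 9, best alternative 8; P2 gets 4, best alternative 2; P3 gets 4, best alternative 3. No profitable deviation — NE.
(Top, R, m2): P1 can switch to Bottom (1 → 5). Not NE.
(Bottom, L, m1): P1 gets 5, best alternative 2; P2 gets 6, best alternative 5; P3 gets 9, best alternative 5. No profitable deviation — NE.
(Bottom, L, m2): P1 can switch to Top (3 → 5). Not NE.
(Bottom, R, m1): P1 can switch to Top (8 → 9). Not NE.
(Bottom, R, m2): P1 gets 5, best alternative 1; P2 gets 4, best alternative 0; P3 gets 6, best alternative 2. No profitable deviation — NE.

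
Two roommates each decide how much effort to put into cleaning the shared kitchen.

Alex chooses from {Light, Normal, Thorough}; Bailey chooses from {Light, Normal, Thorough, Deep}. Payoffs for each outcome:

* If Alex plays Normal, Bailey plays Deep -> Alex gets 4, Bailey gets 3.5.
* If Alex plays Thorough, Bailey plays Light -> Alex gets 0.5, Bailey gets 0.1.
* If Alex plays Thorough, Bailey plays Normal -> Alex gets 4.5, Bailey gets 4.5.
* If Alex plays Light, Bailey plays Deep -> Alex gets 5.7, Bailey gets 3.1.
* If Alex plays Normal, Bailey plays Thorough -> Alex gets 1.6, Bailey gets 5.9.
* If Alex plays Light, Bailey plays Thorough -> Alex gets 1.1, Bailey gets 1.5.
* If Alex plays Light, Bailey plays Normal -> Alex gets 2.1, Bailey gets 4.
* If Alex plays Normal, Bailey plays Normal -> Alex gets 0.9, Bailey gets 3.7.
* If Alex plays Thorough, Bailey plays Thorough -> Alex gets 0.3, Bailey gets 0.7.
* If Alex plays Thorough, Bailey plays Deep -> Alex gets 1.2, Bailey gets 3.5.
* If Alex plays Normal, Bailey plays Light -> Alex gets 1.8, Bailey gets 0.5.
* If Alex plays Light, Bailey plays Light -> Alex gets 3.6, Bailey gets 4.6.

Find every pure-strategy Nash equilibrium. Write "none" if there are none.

(Light, Light): Alex gets 3.6, best alternative 1.8; Bailey gets 4.6, best alternative 4. No profitable deviation — NE.
(Light, Normal): Alex can switch to Thorough (2.1 → 4.5). Not NE.
(Light, Thorough): Alex can switch to Normal (1.1 → 1.6). Not NE.
(Light, Deep): Bailey can switch to Light (3.1 → 4.6). Not NE.
(Normal, Light): Alex can switch to Light (1.8 → 3.6). Not NE.
(Normal, Normal): Alex can switch to Light (0.9 → 2.1). Not NE.
(Normal, Thorough): Alex gets 1.6, best alternative 1.1; Bailey gets 5.9, best alternative 3.7. No profitable deviation — NE.
(Normal, Deep): Alex can switch to Light (4 → 5.7). Not NE.
(Thorough, Normal): Alex gets 4.5, best alternative 2.1; Bailey gets 4.5, best alternative 3.5. No profitable deviation — NE.
(The remaining 3 profiles each have a profitable deviation by the same check.)

(Light, Light) and (Normal, Thorough) and (Thorough, Normal)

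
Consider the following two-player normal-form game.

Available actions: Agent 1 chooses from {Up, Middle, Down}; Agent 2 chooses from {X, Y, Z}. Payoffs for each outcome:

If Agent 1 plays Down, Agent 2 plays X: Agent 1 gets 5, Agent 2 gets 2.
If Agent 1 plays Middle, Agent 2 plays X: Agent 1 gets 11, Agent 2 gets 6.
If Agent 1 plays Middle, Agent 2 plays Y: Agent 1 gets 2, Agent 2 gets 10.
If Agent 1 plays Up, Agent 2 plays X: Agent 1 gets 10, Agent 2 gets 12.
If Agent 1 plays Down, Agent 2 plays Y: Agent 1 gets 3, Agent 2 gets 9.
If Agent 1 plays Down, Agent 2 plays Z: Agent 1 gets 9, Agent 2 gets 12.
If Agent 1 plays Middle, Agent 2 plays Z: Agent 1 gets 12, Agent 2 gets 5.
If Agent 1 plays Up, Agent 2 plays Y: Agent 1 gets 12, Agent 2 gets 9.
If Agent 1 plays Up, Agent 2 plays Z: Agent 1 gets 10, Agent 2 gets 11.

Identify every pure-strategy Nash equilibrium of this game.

Agent 1 against X: payoffs 10, 11, 5 → best response Middle.
Agent 1 against Y: payoffs 12, 2, 3 → best response Up.
Agent 1 against Z: payoffs 10, 12, 9 → best response Middle.
Agent 2 against Up: payoffs 12, 9, 11 → best response X.
Agent 2 against Middle: payoffs 6, 10, 5 → best response Y.
Agent 2 against Down: payoffs 2, 9, 12 → best response Z.
No profile is a mutual best response for all players.

This game has no pure Nash equilibrium.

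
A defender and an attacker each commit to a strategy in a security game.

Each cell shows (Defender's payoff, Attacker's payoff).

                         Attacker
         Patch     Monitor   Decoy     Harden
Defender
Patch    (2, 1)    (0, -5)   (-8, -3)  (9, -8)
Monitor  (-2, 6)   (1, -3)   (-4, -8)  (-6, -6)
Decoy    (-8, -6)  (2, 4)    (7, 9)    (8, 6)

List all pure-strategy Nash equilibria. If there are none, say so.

The pure Nash equilibria are (Patch, Patch), (Decoy, Decoy).

Check each profile: it is a Nash equilibrium iff no player can strictly gain by switching unilaterally.
(Patch, Patch): Defender gets 2, best alternative -2; Attacker gets 1, best alternative -3. No profitable deviation — NE.
(Patch, Monitor): Defender can switch to Monitor (0 → 1). Not NE.
(Patch, Decoy): Defender can switch to Monitor (-8 → -4). Not NE.
(Patch, Harden): Attacker can switch to Patch (-8 → 1). Not NE.
(Monitor, Patch): Defender can switch to Patch (-2 → 2). Not NE.
(Monitor, Monitor): Defender can switch to Decoy (1 → 2). Not NE.
(Monitor, Decoy): Defender can switch to Decoy (-4 → 7). Not NE.
(Monitor, Harden): Defender can switch to Patch (-6 → 9). Not NE.
(Decoy, Patch): Defender can switch to Patch (-8 → 2). Not NE.
(Decoy, Decoy): Defender gets 7, best alternative -4; Attacker gets 9, best alternative 6. No profitable deviation — NE.
(The remaining 2 profiles each have a profitable deviation by the same check.)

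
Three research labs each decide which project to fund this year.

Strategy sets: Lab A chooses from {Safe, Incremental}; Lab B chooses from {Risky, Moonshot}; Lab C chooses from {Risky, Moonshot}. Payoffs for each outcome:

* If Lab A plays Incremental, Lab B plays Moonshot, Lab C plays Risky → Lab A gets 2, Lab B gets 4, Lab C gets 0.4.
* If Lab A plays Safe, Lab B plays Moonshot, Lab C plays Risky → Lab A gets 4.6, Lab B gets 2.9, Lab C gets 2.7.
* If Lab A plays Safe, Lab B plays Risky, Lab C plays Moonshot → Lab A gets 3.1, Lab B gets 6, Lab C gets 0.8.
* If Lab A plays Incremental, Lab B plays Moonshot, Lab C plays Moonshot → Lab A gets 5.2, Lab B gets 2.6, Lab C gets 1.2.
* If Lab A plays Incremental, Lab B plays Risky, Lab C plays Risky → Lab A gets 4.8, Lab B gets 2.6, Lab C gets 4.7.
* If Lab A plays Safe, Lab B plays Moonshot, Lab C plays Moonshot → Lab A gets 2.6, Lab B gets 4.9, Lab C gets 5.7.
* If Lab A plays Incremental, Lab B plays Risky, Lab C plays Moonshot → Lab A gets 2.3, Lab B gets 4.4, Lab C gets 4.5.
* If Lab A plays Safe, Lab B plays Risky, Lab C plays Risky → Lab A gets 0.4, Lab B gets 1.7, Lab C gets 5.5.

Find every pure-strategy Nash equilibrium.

none

(Safe, Risky, Risky): Lab A can switch to Incremental (0.4 → 4.8). Not NE.
(Safe, Risky, Moonshot): Lab C can switch to Risky (0.8 → 5.5). Not NE.
(Safe, Moonshot, Risky): Lab C can switch to Moonshot (2.7 → 5.7). Not NE.
(Safe, Moonshot, Moonshot): Lab A can switch to Incremental (2.6 → 5.2). Not NE.
(Incremental, Risky, Risky): Lab B can switch to Moonshot (2.6 → 4). Not NE.
(Incremental, Risky, Moonshot): Lab A can switch to Safe (2.3 → 3.1). Not NE.
(Incremental, Moonshot, Risky): Lab A can switch to Safe (2 → 4.6). Not NE.
(Incremental, Moonshot, Moonshot): Lab B can switch to Risky (2.6 → 4.4). Not NE.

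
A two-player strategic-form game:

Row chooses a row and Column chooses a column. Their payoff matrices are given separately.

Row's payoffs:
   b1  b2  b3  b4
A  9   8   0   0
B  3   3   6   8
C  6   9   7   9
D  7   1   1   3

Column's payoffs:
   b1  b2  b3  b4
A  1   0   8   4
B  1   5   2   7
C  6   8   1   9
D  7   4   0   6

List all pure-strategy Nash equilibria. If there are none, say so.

Pure NE: (C, b4)

Row against b1: payoffs 9, 3, 6, 7 → best response A.
Row against b2: payoffs 8, 3, 9, 1 → best response C.
Row against b3: payoffs 0, 6, 7, 1 → best response C.
Row against b4: payoffs 0, 8, 9, 3 → best response C.
Column against A: payoffs 1, 0, 8, 4 → best response b3.
Column against B: payoffs 1, 5, 2, 7 → best response b4.
Column against C: payoffs 6, 8, 1, 9 → best response b4.
Column against D: payoffs 7, 4, 0, 6 → best response b1.
Mutual best responses: (C, b4).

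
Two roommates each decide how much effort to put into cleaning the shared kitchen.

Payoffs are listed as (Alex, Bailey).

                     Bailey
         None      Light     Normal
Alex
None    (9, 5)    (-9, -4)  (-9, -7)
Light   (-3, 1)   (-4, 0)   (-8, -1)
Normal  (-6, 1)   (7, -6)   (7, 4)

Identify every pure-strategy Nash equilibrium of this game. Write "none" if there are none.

(None, None); (Normal, Normal)

Alex against None: payoffs 9, -3, -6 → best response None.
Alex against Light: payoffs -9, -4, 7 → best response Normal.
Alex against Normal: payoffs -9, -8, 7 → best response Normal.
Bailey against None: payoffs 5, -4, -7 → best response None.
Bailey against Light: payoffs 1, 0, -1 → best response None.
Bailey against Normal: payoffs 1, -6, 4 → best response Normal.
Mutual best responses: (None, None); (Normal, Normal).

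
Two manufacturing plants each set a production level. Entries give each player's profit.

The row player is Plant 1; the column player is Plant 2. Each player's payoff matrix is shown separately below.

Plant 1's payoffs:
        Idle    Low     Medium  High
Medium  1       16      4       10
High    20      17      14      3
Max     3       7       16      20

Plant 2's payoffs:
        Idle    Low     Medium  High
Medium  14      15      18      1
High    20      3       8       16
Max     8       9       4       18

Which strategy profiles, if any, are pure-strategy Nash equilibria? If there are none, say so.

(High, Idle); (Max, High)

For each player, find the best response to each opponent profile; mutual best responses are the pure NE.
Plant 1 against Idle: payoffs 1, 20, 3 → best response High.
Plant 1 against Low: payoffs 16, 17, 7 → best response High.
Plant 1 against Medium: payoffs 4, 14, 16 → best response Max.
Plant 1 against High: payoffs 10, 3, 20 → best response Max.
Plant 2 against Medium: payoffs 14, 15, 18, 1 → best response Medium.
Plant 2 against High: payoffs 20, 3, 8, 16 → best response Idle.
Plant 2 against Max: payoffs 8, 9, 4, 18 → best response High.
Mutual best responses: (High, Idle); (Max, High).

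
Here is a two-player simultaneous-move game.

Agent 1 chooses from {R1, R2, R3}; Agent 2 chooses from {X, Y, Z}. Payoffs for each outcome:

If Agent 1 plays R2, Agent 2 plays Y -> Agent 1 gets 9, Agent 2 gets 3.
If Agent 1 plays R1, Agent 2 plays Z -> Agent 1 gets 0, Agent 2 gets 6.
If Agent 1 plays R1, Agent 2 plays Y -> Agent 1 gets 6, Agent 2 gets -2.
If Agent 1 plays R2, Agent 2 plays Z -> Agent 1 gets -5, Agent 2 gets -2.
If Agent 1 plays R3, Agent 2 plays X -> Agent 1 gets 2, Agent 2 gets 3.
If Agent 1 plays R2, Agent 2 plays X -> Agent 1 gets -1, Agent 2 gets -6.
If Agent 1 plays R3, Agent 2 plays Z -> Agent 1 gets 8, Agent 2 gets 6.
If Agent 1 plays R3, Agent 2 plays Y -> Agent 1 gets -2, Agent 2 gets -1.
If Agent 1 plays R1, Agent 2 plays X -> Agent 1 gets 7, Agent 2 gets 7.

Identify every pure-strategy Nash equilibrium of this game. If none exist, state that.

(R1, X): Agent 1 gets 7, best alternative 2; Agent 2 gets 7, best alternative 6. No profitable deviation — NE.
(R1, Y): Agent 1 can switch to R2 (6 → 9). Not NE.
(R1, Z): Agent 1 can switch to R3 (0 → 8). Not NE.
(R2, X): Agent 1 can switch to R1 (-1 → 7). Not NE.
(R2, Y): Agent 1 gets 9, best alternative 6; Agent 2 gets 3, best alternative -2. No profitable deviation — NE.
(R2, Z): Agent 1 can switch to R1 (-5 → 0). Not NE.
(R3, X): Agent 1 can switch to R1 (2 → 7). Not NE.
(R3, Y): Agent 1 can switch to R1 (-2 → 6). Not NE.
(R3, Z): Agent 1 gets 8, best alternative 0; Agent 2 gets 6, best alternative 3. No profitable deviation — NE.

Pure-strategy Nash equilibria: (R1, X) and (R2, Y) and (R3, Z)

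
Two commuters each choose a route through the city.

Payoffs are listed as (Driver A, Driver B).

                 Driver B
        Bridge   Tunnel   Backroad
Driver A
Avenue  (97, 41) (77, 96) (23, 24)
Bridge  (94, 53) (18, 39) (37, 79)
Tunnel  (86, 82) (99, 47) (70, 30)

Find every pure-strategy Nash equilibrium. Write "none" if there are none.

For each player, find the best response to each opponent profile; mutual best responses are the pure NE.
Driver A against Bridge: payoffs 97, 94, 86 → best response Avenue.
Driver A against Tunnel: payoffs 77, 18, 99 → best response Tunnel.
Driver A against Backroad: payoffs 23, 37, 70 → best response Tunnel.
Driver B against Avenue: payoffs 41, 96, 24 → best response Tunnel.
Driver B against Bridge: payoffs 53, 39, 79 → best response Backroad.
Driver B against Tunnel: payoffs 82, 47, 30 → best response Bridge.
No profile is a mutual best response for all players.

No pure-strategy Nash equilibrium.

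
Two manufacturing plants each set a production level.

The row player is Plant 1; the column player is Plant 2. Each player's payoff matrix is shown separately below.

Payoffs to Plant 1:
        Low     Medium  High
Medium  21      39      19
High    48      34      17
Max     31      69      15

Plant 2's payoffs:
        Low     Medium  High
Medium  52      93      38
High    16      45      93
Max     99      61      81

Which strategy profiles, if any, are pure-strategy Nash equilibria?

No pure-strategy Nash equilibrium.

Check each profile: it is a Nash equilibrium iff no player can strictly gain by switching unilaterally.
(Medium, Low): Plant 1 can switch to High (21 → 48). Not NE.
(Medium, Medium): Plant 1 can switch to Max (39 → 69). Not NE.
(Medium, High): Plant 2 can switch to Low (38 → 52). Not NE.
(High, Low): Plant 2 can switch to Medium (16 → 45). Not NE.
(High, Medium): Plant 1 can switch to Medium (34 → 39). Not NE.
(High, High): Plant 1 can switch to Medium (17 → 19). Not NE.
(Max, Low): Plant 1 can switch to High (31 → 48). Not NE.
(Max, Medium): Plant 2 can switch to Low (61 → 99). Not NE.
(Max, High): Plant 1 can switch to Medium (15 → 19). Not NE.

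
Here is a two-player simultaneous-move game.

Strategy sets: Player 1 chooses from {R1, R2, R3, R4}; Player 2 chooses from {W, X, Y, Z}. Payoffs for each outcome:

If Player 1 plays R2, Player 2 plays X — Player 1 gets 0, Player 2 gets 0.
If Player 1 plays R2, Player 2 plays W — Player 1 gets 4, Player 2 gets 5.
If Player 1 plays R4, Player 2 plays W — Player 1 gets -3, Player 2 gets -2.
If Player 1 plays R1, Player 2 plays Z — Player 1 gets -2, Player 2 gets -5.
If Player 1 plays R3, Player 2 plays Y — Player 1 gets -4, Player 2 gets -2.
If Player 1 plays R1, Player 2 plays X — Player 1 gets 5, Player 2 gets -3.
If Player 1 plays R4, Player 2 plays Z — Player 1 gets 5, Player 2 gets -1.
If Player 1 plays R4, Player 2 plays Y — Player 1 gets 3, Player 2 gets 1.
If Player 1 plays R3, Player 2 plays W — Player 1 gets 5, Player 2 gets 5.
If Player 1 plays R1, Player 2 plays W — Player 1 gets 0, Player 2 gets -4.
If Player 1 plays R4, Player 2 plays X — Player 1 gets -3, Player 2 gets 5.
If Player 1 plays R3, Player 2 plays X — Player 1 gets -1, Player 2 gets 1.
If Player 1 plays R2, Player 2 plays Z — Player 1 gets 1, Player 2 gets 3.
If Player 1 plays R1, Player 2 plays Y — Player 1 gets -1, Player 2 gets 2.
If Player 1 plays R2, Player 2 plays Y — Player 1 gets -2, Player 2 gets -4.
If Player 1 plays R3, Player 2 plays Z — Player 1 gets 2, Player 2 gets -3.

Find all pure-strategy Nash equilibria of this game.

(R1, W): Player 1 can switch to R2 (0 → 4). Not NE.
(R1, X): Player 2 can switch to Y (-3 → 2). Not NE.
(R1, Y): Player 1 can switch to R4 (-1 → 3). Not NE.
(R1, Z): Player 1 can switch to R2 (-2 → 1). Not NE.
(R2, W): Player 1 can switch to R3 (4 → 5). Not NE.
(R2, X): Player 1 can switch to R1 (0 → 5). Not NE.
(R2, Y): Player 1 can switch to R1 (-2 → -1). Not NE.
(R2, Z): Player 1 can switch to R3 (1 → 2). Not NE.
(R3, W): Player 1 gets 5, best alternative 4; Player 2 gets 5, best alternative 1. No profitable deviation — NE.
(R3, X): Player 1 can switch to R1 (-1 → 5). Not NE.
(R3, Y): Player 1 can switch to R1 (-4 → -1). Not NE.
(The remaining 5 profiles each have a profitable deviation by the same check.)

(R3, W)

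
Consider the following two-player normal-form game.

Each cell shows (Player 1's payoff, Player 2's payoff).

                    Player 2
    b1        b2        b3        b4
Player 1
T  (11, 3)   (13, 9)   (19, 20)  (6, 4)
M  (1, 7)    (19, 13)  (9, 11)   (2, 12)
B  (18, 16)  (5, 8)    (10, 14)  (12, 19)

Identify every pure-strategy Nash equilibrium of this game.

(T, b1): Player 1 can switch to B (11 → 18). Not NE.
(T, b2): Player 1 can switch to M (13 → 19). Not NE.
(T, b3): Player 1 gets 19, best alternative 10; Player 2 gets 20, best alternative 9. No profitable deviation — NE.
(T, b4): Player 1 can switch to B (6 → 12). Not NE.
(M, b1): Player 1 can switch to T (1 → 11). Not NE.
(M, b2): Player 1 gets 19, best alternative 13; Player 2 gets 13, best alternative 12. No profitable deviation — NE.
(M, b3): Player 1 can switch to T (9 → 19). Not NE.
(M, b4): Player 1 can switch to T (2 → 6). Not NE.
(B, b1): Player 2 can switch to b4 (16 → 19). Not NE.
(B, b2): Player 1 can switch to T (5 → 13). Not NE.
(B, b3): Player 1 can switch to T (10 → 19). Not NE.
(B, b4): Player 1 gets 12, best alternative 6; Player 2 gets 19, best alternative 16. No profitable deviation — NE.

The pure Nash equilibria are (T, b3), (M, b2), (B, b4).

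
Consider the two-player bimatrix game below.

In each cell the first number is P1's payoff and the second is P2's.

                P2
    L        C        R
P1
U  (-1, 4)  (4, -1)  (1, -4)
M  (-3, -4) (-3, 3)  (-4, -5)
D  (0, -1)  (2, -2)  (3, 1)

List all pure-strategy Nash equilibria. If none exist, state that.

(D, R)

P1 against L: payoffs -1, -3, 0 → best response D.
P1 against C: payoffs 4, -3, 2 → best response U.
P1 against R: payoffs 1, -4, 3 → best response D.
P2 against U: payoffs 4, -1, -4 → best response L.
P2 against M: payoffs -4, 3, -5 → best response C.
P2 against D: payoffs -1, -2, 1 → best response R.
Mutual best responses: (D, R).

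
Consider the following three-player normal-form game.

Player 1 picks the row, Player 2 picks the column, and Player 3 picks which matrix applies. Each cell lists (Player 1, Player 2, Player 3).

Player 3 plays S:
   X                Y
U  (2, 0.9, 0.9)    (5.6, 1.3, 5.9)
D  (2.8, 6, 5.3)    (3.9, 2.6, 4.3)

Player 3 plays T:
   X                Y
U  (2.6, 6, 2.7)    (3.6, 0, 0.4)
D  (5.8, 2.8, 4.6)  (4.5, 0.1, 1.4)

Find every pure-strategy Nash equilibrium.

The pure Nash equilibria are (U, Y, S) and (D, X, S).

Mark each player's best response to every combination of opponents' strategies; a profile where every player is best-responding is a pure Nash equilibrium.
Player 1 against (X, S): payoffs 2, 2.8 → best response D.
Player 1 against (X, T): payoffs 2.6, 5.8 → best response D.
Player 1 against (Y, S): payoffs 5.6, 3.9 → best response U.
Player 1 against (Y, T): payoffs 3.6, 4.5 → best response D.
Player 2 against (U, S): payoffs 0.9, 1.3 → best response Y.
Player 2 against (U, T): payoffs 6, 0 → best response X.
Player 2 against (D, S): payoffs 6, 2.6 → best response X.
Player 2 against (D, T): payoffs 2.8, 0.1 → best response X.
Player 3 against (U, X): payoffs 0.9, 2.7 → best response T.
Player 3 against (U, Y): payoffs 5.9, 0.4 → best response S.
Player 3 against (D, X): payoffs 5.3, 4.6 → best response S.
Player 3 against (D, Y): payoffs 4.3, 1.4 → best response S.
Mutual best responses: (U, Y, S); (D, X, S).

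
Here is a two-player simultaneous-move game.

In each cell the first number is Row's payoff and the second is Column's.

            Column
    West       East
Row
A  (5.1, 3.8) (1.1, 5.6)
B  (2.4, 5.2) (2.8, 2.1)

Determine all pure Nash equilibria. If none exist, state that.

No pure-strategy Nash equilibrium.

For each strategy profile, look for a profitable unilateral deviation.
(A, West): Column can switch to East (3.8 → 5.6). Not NE.
(A, East): Row can switch to B (1.1 → 2.8). Not NE.
(B, West): Row can switch to A (2.4 → 5.1). Not NE.
(B, East): Column can switch to West (2.1 → 5.2). Not NE.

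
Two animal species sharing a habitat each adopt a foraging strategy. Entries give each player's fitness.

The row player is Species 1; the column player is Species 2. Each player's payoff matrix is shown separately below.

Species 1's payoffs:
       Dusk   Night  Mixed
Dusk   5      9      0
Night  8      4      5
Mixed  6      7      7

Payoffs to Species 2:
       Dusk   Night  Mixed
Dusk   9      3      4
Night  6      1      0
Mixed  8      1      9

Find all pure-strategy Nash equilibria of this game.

(Night, Dusk), (Mixed, Mixed)

Mark each player's best response to every combination of opponents' strategies; a profile where every player is best-responding is a pure Nash equilibrium.
Species 1 against Dusk: payoffs 5, 8, 6 → best response Night.
Species 1 against Night: payoffs 9, 4, 7 → best response Dusk.
Species 1 against Mixed: payoffs 0, 5, 7 → best response Mixed.
Species 2 against Dusk: payoffs 9, 3, 4 → best response Dusk.
Species 2 against Night: payoffs 6, 1, 0 → best response Dusk.
Species 2 against Mixed: payoffs 8, 1, 9 → best response Mixed.
Mutual best responses: (Night, Dusk); (Mixed, Mixed).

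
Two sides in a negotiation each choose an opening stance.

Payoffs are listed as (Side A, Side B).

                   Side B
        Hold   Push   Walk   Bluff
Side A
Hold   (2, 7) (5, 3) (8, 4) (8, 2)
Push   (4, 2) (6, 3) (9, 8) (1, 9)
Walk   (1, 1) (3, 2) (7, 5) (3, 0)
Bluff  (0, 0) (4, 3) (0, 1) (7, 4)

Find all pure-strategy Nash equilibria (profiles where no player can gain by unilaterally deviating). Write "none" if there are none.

Side A against Hold: payoffs 2, 4, 1, 0 → best response Push.
Side A against Push: payoffs 5, 6, 3, 4 → best response Push.
Side A against Walk: payoffs 8, 9, 7, 0 → best response Push.
Side A against Bluff: payoffs 8, 1, 3, 7 → best response Hold.
Side B against Hold: payoffs 7, 3, 4, 2 → best response Hold.
Side B against Push: payoffs 2, 3, 8, 9 → best response Bluff.
Side B against Walk: payoffs 1, 2, 5, 0 → best response Walk.
Side B against Bluff: payoffs 0, 3, 1, 4 → best response Bluff.
No profile is a mutual best response for all players.

There is no pure-strategy Nash equilibrium.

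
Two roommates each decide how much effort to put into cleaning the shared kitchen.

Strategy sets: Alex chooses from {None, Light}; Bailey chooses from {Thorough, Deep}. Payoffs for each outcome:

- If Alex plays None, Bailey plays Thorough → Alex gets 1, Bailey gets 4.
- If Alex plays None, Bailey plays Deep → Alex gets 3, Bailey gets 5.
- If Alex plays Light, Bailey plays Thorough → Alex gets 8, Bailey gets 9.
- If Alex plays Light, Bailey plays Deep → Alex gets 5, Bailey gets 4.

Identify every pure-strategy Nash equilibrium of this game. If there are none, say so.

(Light, Thorough)

For each player, find the best response to each opponent profile; mutual best responses are the pure NE.
Alex against Thorough: payoffs 1, 8 → best response Light.
Alex against Deep: payoffs 3, 5 → best response Light.
Bailey against None: payoffs 4, 5 → best response Deep.
Bailey against Light: payoffs 9, 4 → best response Thorough.
Mutual best responses: (Light, Thorough).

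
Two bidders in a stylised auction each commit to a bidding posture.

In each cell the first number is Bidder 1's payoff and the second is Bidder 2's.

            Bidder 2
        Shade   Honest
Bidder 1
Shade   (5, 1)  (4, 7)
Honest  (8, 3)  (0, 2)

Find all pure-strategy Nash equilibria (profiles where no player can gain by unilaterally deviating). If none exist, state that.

The pure Nash equilibria are (Shade, Honest) and (Honest, Shade).

Bidder 1 against Shade: payoffs 5, 8 → best response Honest.
Bidder 1 against Honest: payoffs 4, 0 → best response Shade.
Bidder 2 against Shade: payoffs 1, 7 → best response Honest.
Bidder 2 against Honest: payoffs 3, 2 → best response Shade.
Mutual best responses: (Shade, Honest); (Honest, Shade).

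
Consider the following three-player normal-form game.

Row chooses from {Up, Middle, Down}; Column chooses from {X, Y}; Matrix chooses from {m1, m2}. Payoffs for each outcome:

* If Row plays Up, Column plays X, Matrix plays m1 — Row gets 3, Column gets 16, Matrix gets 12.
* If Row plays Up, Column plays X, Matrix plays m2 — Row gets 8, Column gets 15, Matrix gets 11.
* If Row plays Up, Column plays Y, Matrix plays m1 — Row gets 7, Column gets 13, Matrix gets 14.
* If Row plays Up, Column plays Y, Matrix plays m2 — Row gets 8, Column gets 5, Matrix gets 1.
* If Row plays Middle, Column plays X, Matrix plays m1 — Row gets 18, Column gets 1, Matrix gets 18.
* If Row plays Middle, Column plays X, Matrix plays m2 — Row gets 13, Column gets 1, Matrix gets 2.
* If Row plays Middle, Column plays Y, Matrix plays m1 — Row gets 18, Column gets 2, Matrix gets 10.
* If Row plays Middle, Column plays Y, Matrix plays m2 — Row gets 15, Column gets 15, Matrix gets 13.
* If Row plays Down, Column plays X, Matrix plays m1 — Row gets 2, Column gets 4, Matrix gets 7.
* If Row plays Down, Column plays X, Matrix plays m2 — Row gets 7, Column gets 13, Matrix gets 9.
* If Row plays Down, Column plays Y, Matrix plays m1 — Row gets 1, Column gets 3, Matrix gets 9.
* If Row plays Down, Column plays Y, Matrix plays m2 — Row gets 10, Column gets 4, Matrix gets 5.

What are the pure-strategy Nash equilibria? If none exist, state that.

For each strategy profile, look for a profitable unilateral deviation.
(Up, X, m1): Row can switch to Middle (3 → 18). Not NE.
(Up, X, m2): Row can switch to Middle (8 → 13). Not NE.
(Up, Y, m1): Row can switch to Middle (7 → 18). Not NE.
(Up, Y, m2): Row can switch to Middle (8 → 15). Not NE.
(Middle, X, m1): Column can switch to Y (1 → 2). Not NE.
(Middle, X, m2): Column can switch to Y (1 → 15). Not NE.
(Middle, Y, m1): Matrix can switch to m2 (10 → 13). Not NE.
(Middle, Y, m2): Row gets 15, best alternative 10; Column gets 15, best alternative 1; Matrix gets 13, best alternative 10. No profitable deviation — NE.
(Down, X, m1): Row can switch to Up (2 → 3). Not NE.
(Down, X, m2): Row can switch to Up (7 → 8). Not NE.
(Down, Y, m1): Row can switch to Up (1 → 7). Not NE.
(The remaining 1 profile has a profitable deviation by the same check.)

Pure NE: (Middle, Y, m2)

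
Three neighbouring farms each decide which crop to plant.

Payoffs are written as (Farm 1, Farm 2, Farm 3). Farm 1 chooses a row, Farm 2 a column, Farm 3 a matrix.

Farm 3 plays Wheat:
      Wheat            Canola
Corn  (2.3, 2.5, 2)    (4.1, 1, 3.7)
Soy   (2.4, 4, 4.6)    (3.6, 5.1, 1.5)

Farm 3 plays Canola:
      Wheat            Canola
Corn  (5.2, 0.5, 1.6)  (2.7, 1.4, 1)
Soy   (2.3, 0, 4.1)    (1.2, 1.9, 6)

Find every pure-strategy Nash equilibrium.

There is no pure-strategy Nash equilibrium.

(Corn, Wheat, Wheat): Farm 1 can switch to Soy (2.3 → 2.4). Not NE.
(Corn, Wheat, Canola): Farm 2 can switch to Canola (0.5 → 1.4). Not NE.
(Corn, Canola, Wheat): Farm 2 can switch to Wheat (1 → 2.5). Not NE.
(Corn, Canola, Canola): Farm 3 can switch to Wheat (1 → 3.7). Not NE.
(Soy, Wheat, Wheat): Farm 2 can switch to Canola (4 → 5.1). Not NE.
(Soy, Wheat, Canola): Farm 1 can switch to Corn (2.3 → 5.2). Not NE.
(Soy, Canola, Wheat): Farm 1 can switch to Corn (3.6 → 4.1). Not NE.
(Soy, Canola, Canola): Farm 1 can switch to Corn (1.2 → 2.7). Not NE.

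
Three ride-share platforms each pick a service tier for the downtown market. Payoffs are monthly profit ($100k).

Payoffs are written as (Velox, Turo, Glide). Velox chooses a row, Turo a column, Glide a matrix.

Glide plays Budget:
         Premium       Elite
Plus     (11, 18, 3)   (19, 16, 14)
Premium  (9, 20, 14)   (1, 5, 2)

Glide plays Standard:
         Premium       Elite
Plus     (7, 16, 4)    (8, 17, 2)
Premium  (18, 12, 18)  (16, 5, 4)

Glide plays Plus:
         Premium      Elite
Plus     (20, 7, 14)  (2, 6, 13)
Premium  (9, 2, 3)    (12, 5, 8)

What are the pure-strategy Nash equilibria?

The pure Nash equilibria are (Plus, Premium, Plus) and (Premium, Premium, Standard) and (Premium, Elite, Plus).

Velox against (Premium, Budget): payoffs 11, 9 → best response Plus.
Velox against (Premium, Standard): payoffs 7, 18 → best response Premium.
Velox against (Premium, Plus): payoffs 20, 9 → best response Plus.
Velox against (Elite, Budget): payoffs 19, 1 → best response Plus.
Velox against (Elite, Standard): payoffs 8, 16 → best response Premium.
Velox against (Elite, Plus): payoffs 2, 12 → best response Premium.
Turo against (Plus, Budget): payoffs 18, 16 → best response Premium.
Turo against (Plus, Standard): payoffs 16, 17 → best response Elite.
Turo against (Plus, Plus): payoffs 7, 6 → best response Premium.
Turo against (Premium, Budget): payoffs 20, 5 → best response Premium.
Turo against (Premium, Standard): payoffs 12, 5 → best response Premium.
Turo against (Premium, Plus): payoffs 2, 5 → best response Elite.
Glide against (Plus, Premium): payoffs 3, 4, 14 → best response Plus.
Glide against (Plus, Elite): payoffs 14, 2, 13 → best response Budget.
Glide against (Premium, Premium): payoffs 14, 18, 3 → best response Standard.
Glide against (Premium, Elite): payoffs 2, 4, 8 → best response Plus.
Mutual best responses: (Plus, Premium, Plus); (Premium, Premium, Standard); (Premium, Elite, Plus).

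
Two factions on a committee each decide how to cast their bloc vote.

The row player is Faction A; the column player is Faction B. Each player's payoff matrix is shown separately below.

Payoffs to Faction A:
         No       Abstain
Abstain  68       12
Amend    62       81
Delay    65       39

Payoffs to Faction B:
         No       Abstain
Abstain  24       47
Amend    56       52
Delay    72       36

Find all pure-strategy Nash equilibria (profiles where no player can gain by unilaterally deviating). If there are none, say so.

No pure-strategy Nash equilibrium.

(Abstain, No): Faction B can switch to Abstain (24 → 47). Not NE.
(Abstain, Abstain): Faction A can switch to Amend (12 → 81). Not NE.
(Amend, No): Faction A can switch to Abstain (62 → 68). Not NE.
(Amend, Abstain): Faction B can switch to No (52 → 56). Not NE.
(Delay, No): Faction A can switch to Abstain (65 → 68). Not NE.
(Delay, Abstain): Faction A can switch to Amend (39 → 81). Not NE.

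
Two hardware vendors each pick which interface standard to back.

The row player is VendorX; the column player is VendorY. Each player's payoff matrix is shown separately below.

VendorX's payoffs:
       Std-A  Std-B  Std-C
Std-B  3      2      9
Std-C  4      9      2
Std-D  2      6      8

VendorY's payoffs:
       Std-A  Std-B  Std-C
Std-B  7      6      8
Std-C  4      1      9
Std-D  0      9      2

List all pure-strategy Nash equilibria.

The unique pure-strategy Nash equilibrium is (Std-B, Std-C).

(Std-B, Std-A): VendorX can switch to Std-C (3 → 4). Not NE.
(Std-B, Std-B): VendorX can switch to Std-C (2 → 9). Not NE.
(Std-B, Std-C): VendorX gets 9, best alternative 8; VendorY gets 8, best alternative 7. No profitable deviation — NE.
(Std-C, Std-A): VendorY can switch to Std-C (4 → 9). Not NE.
(Std-C, Std-B): VendorY can switch to Std-A (1 → 4). Not NE.
(Std-C, Std-C): VendorX can switch to Std-B (2 → 9). Not NE.
(Std-D, Std-A): VendorX can switch to Std-B (2 → 3). Not NE.
(Std-D, Std-B): VendorX can switch to Std-C (6 → 9). Not NE.
(Std-D, Std-C): VendorX can switch to Std-B (8 → 9). Not NE.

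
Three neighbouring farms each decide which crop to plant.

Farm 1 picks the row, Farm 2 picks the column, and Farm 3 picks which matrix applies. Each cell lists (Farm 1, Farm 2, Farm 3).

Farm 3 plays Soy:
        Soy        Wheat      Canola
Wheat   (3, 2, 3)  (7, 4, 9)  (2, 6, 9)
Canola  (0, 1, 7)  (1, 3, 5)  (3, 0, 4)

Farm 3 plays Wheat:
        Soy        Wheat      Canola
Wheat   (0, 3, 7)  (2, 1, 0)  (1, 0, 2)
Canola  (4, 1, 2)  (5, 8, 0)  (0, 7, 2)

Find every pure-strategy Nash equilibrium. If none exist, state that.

none

Farm 1 against (Soy, Soy): payoffs 3, 0 → best response Wheat.
Farm 1 against (Soy, Wheat): payoffs 0, 4 → best response Canola.
Farm 1 against (Wheat, Soy): payoffs 7, 1 → best response Wheat.
Farm 1 against (Wheat, Wheat): payoffs 2, 5 → best response Canola.
Farm 1 against (Canola, Soy): payoffs 2, 3 → best response Canola.
Farm 1 against (Canola, Wheat): payoffs 1, 0 → best response Wheat.
Farm 2 against (Wheat, Soy): payoffs 2, 4, 6 → best response Canola.
Farm 2 against (Wheat, Wheat): payoffs 3, 1, 0 → best response Soy.
Farm 2 against (Canola, Soy): payoffs 1, 3, 0 → best response Wheat.
Farm 2 against (Canola, Wheat): payoffs 1, 8, 7 → best response Wheat.
Farm 3 against (Wheat, Soy): payoffs 3, 7 → best response Wheat.
Farm 3 against (Wheat, Wheat): payoffs 9, 0 → best response Soy.
Farm 3 against (Wheat, Canola): payoffs 9, 2 → best response Soy.
Farm 3 against (Canola, Soy): payoffs 7, 2 → best response Soy.
Farm 3 against (Canola, Wheat): payoffs 5, 0 → best response Soy.
Farm 3 against (Canola, Canola): payoffs 4, 2 → best response Soy.
No profile is a mutual best response for all players.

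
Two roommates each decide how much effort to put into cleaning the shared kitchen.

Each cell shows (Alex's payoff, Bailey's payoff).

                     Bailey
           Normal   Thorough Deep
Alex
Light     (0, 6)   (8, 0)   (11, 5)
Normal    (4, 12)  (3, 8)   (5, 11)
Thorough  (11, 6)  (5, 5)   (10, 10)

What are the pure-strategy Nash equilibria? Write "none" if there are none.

This game has no pure Nash equilibrium.

Mark each player's best response to every combination of opponents' strategies; a profile where every player is best-responding is a pure Nash equilibrium.
Alex against Normal: payoffs 0, 4, 11 → best response Thorough.
Alex against Thorough: payoffs 8, 3, 5 → best response Light.
Alex against Deep: payoffs 11, 5, 10 → best response Light.
Bailey against Light: payoffs 6, 0, 5 → best response Normal.
Bailey against Normal: payoffs 12, 8, 11 → best response Normal.
Bailey against Thorough: payoffs 6, 5, 10 → best response Deep.
No profile is a mutual best response for all players.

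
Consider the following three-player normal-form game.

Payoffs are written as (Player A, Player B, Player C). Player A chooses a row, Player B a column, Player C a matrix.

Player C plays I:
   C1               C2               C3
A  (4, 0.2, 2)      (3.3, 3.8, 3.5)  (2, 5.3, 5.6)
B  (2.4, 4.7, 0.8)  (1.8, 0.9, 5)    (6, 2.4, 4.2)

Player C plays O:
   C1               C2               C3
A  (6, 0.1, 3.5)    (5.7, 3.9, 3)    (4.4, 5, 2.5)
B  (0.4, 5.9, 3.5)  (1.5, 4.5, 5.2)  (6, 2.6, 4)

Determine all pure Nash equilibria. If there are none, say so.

For each player, find the best response to each opponent profile; mutual best responses are the pure NE.
Player A against (C1, I): payoffs 4, 2.4 → best response A.
Player A against (C1, O): payoffs 6, 0.4 → best response A.
Player A against (C2, I): payoffs 3.3, 1.8 → best response A.
Player A against (C2, O): payoffs 5.7, 1.5 → best response A.
Player A against (C3, I): payoffs 2, 6 → best response B.
Player A against (C3, O): payoffs 4.4, 6 → best response B.
Player B against (A, I): payoffs 0.2, 3.8, 5.3 → best response C3.
Player B against (A, O): payoffs 0.1, 3.9, 5 → best response C3.
Player B against (B, I): payoffs 4.7, 0.9, 2.4 → best response C1.
Player B against (B, O): payoffs 5.9, 4.5, 2.6 → best response C1.
Player C against (A, C1): payoffs 2, 3.5 → best response O.
Player C against (A, C2): payoffs 3.5, 3 → best response I.
Player C against (A, C3): payoffs 5.6, 2.5 → best response I.
Player C against (B, C1): payoffs 0.8, 3.5 → best response O.
Player C against (B, C2): payoffs 5, 5.2 → best response O.
Player C against (B, C3): payoffs 4.2, 4 → best response I.
No profile is a mutual best response for all players.

No pure-strategy Nash equilibrium.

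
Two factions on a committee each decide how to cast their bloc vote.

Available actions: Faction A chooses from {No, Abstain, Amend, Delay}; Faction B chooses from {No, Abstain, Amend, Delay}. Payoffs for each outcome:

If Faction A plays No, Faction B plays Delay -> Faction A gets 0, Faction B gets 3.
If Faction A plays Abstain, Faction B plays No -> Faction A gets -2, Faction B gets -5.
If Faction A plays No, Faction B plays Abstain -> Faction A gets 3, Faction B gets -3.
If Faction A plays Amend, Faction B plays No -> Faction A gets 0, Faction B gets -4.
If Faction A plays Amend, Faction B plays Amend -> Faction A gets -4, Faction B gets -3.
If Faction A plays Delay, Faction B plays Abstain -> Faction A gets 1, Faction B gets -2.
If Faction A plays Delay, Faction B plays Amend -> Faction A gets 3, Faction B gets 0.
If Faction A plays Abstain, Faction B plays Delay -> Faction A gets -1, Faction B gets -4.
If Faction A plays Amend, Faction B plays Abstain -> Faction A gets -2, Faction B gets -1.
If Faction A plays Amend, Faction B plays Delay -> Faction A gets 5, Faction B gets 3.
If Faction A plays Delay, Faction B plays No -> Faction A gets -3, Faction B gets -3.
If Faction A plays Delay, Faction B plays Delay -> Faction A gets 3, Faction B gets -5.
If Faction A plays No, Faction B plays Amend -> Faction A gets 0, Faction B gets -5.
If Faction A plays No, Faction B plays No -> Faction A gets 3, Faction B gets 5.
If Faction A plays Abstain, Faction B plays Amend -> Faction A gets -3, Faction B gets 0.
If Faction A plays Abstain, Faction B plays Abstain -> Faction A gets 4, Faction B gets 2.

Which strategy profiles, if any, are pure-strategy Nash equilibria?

For each strategy profile, look for a profitable unilateral deviation.
(No, No): Faction A gets 3, best alternative 0; Faction B gets 5, best alternative 3. No profitable deviation — NE.
(No, Abstain): Faction A can switch to Abstain (3 → 4). Not NE.
(No, Amend): Faction A can switch to Delay (0 → 3). Not NE.
(No, Delay): Faction A can switch to Amend (0 → 5). Not NE.
(Abstain, No): Faction A can switch to No (-2 → 3). Not NE.
(Abstain, Abstain): Faction A gets 4, best alternative 3; Faction B gets 2, best alternative 0. No profitable deviation — NE.
(Abstain, Amend): Faction A can switch to No (-3 → 0). Not NE.
(Abstain, Delay): Faction A can switch to No (-1 → 0). Not NE.
(Amend, Delay): Faction A gets 5, best alternative 3; Faction B gets 3, best alternative -1. No profitable deviation — NE.
(Delay, Amend): Faction A gets 3, best alternative 0; Faction B gets 0, best alternative -2. No profitable deviation — NE.
(The remaining 6 profiles each have a profitable deviation by the same check.)

The pure Nash equilibria are (No, No) and (Abstain, Abstain) and (Amend, Delay) and (Delay, Amend).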